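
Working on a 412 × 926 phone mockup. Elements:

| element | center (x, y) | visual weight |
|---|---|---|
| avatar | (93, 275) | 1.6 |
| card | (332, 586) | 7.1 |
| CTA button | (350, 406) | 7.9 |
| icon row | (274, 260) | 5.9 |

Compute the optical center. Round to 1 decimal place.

Weights sum to 1.6 + 7.1 + 7.9 + 5.9 = 22.5.
x-moment: 1.6·93 + 7.1·332 + 7.9·350 + 5.9·274 = 6887.6; centroid 6887.6/22.5 ≈ 306.12.
y-moment: 1.6·275 + 7.1·586 + 7.9·406 + 5.9·260 = 9342.0; centroid 9342.0/22.5 ≈ 415.20.

(306.1, 415.2)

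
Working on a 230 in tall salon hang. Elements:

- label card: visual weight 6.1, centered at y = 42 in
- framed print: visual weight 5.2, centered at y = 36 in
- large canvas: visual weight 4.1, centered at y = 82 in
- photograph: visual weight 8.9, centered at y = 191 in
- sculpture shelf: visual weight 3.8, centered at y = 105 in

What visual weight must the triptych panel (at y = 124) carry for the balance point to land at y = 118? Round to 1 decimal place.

w ≈ 72.9

Fixed elements: Σw = 6.1 + 5.2 + 4.1 + 8.9 + 3.8 = 28.1, Σw·y = 6.1·42 + 5.2·36 + 4.1·82 + 8.9·191 + 3.8·105 = 2878.5.
Balance at y = 118 requires (2878.5 + w·124) / (28.1 + w) = 118.
Rearranging, w·(124 − 118) = 118·28.1 − 2878.5 = 437.3, so w ≈ 437.3/6 = 72.88.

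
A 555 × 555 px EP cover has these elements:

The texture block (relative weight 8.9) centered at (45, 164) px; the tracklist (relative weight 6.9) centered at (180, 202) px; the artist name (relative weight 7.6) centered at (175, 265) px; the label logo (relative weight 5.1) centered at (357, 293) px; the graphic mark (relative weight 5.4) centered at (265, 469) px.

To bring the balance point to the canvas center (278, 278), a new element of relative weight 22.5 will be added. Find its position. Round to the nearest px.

New total weight: (8.9 + 6.9 + 7.6 + 5.1 + 5.4) + 22.5 = 56.4.
Along x: (6224.2 + 22.5·x) / 56.4 = 278 (existing moment 8.9·45 + 6.9·180 + 7.6·175 + 5.1·357 + 5.4·265 = 6224.2) ⇒ x = (15679.2 − 6224.2) / 22.5 ≈ 420.22.
Along y: (8894.3 + 22.5·y) / 56.4 = 278 (existing moment 8.9·164 + 6.9·202 + 7.6·265 + 5.1·293 + 5.4·469 = 8894.3) ⇒ y = (15679.2 − 8894.3) / 22.5 ≈ 301.55.

(420, 302)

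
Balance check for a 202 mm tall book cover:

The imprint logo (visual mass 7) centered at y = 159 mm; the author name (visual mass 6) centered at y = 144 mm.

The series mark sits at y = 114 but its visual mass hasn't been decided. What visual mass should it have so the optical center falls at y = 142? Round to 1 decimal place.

w ≈ 4.7

Existing Σw = 13 (7 + 6); existing moment 7·159 + 6·144 = 1977.
For the centroid to hit 142: (1977 + w·114) / (13 + w) = 142.
So w = (142·13 − 1977)/(114 − 142) = -131/-28 ≈ 4.68.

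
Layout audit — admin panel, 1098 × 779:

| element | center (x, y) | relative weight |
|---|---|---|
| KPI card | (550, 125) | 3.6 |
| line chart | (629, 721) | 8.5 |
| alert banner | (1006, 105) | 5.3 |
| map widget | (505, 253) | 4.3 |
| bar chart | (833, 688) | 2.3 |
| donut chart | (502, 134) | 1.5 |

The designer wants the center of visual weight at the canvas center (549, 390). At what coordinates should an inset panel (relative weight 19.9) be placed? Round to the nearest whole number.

(373, 387)

After adding the inset panel, total weight = 3.6 + 8.5 + 5.3 + 4.3 + 2.3 + 1.5 + 19.9 = 45.4.
x: need Σw·x = 45.4·549 = 24924.6. Existing = 3.6·550 + 8.5·629 + 5.3·1006 + 4.3·505 + 2.3·833 + 1.5·502 = 17498.7. Remainder 7425.9 / 19.9 ≈ 373.16.
y: need Σw·y = 45.4·390 = 17706.0. Existing = 3.6·125 + 8.5·721 + 5.3·105 + 4.3·253 + 2.3·688 + 1.5·134 = 10006.3. Remainder 7699.7 / 19.9 ≈ 386.92.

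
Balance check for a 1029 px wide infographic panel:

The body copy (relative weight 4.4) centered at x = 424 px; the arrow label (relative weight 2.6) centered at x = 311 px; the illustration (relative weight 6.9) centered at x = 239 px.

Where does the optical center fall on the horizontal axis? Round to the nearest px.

x ≈ 311

Σw = 4.4 + 2.6 + 6.9 = 13.9.
Σw·x = 4.4·424 + 2.6·311 + 6.9·239 = 4323.3, so x̄ = 4323.3/13.9 ≈ 311.03.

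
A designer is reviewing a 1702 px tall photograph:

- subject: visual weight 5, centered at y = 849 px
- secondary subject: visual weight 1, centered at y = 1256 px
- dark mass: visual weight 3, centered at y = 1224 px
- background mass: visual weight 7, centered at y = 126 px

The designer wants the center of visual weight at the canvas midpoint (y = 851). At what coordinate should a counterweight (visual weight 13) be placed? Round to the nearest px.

After adding the counterweight, total weight = 5 + 1 + 3 + 7 + 13 = 29.
Along y: (10055 + 13·y) / 29 = 851 (existing moment 5·849 + 1·1256 + 3·1224 + 7·126 = 10055) ⇒ y = (24679 − 10055) / 13 ≈ 1124.92.

y ≈ 1125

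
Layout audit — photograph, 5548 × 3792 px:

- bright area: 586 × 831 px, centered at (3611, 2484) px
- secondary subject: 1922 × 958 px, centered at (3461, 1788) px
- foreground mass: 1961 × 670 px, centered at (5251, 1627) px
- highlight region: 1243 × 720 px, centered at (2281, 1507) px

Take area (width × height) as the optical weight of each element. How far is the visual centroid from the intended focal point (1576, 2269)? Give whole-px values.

Areas: bright area 586·831 = 486966, secondary subject 1922·958 = 1841276, foreground mass 1961·670 = 1313870, highlight region 1243·720 = 894960. Total weight = 4537072.
x: (486966·3611 + 1841276·3461 + 1313870·5251 + 894960·2281) / 4537072 = 17071625592 / 4537072 ≈ 3762.70
y: (486966·2484 + 1841276·1788 + 1313870·1627 + 894960·1507) / 4537072 = 7988196242 / 4537072 ≈ 1760.65
Offset from (1576, 2269): Δx ≈ 2186.70, Δy ≈ -508.35; distance = √(Δx² + Δy²) ≈ 2245.01.

≈ 2245 px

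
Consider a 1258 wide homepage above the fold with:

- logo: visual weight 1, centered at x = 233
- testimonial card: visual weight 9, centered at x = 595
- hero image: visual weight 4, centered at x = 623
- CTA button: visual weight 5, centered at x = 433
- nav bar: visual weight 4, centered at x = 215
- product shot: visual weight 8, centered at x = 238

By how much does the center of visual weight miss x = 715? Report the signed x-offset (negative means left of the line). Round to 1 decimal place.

Σw = 1 + 9 + 4 + 5 + 4 + 8 = 31.
x: moment 13009 / weight 31 ≈ 419.65
Difference: 419.65 − 715 ≈ -295.35.

≈ -295.4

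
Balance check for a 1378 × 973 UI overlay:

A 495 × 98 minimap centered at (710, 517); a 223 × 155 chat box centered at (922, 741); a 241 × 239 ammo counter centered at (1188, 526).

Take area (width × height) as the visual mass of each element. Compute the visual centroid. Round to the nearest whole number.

Areas: minimap 495·98 = 48510, chat box 223·155 = 34565, ammo counter 241·239 = 57599. Total weight = 140674.
x: (48510·710 + 34565·922 + 57599·1188) / 140674 = 134738642 / 140674 ≈ 957.81
y: (48510·517 + 34565·741 + 57599·526) / 140674 = 80989409 / 140674 ≈ 575.72

(958, 576)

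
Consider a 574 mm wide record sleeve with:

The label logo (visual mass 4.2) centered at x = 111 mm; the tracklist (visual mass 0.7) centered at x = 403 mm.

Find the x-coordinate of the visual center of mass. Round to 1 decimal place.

Σw = 4.2 + 0.7 = 4.9.
x-moment: 4.2·111 + 0.7·403 = 748.3; centroid 748.3/4.9 ≈ 152.71.

x ≈ 152.7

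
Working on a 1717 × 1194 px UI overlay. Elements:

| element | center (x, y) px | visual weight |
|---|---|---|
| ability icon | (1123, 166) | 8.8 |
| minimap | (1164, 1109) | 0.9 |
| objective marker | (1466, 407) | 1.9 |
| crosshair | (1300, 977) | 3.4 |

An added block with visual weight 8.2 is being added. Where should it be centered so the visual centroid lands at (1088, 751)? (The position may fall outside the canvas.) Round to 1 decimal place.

With the added block, Σw becomes 8.8 + 0.9 + 1.9 + 3.4 + 8.2 = 23.2.
x: need Σw·x = 23.2·1088 = 25241.6. Existing = 8.8·1123 + 0.9·1164 + 1.9·1466 + 3.4·1300 = 18135.4. Remainder 7106.2 / 8.2 ≈ 866.61.
y: need Σw·y = 23.2·751 = 17423.2. Existing = 8.8·166 + 0.9·1109 + 1.9·407 + 3.4·977 = 6554.0. Remainder 10869.2 / 8.2 ≈ 1325.51.

(866.6, 1325.5)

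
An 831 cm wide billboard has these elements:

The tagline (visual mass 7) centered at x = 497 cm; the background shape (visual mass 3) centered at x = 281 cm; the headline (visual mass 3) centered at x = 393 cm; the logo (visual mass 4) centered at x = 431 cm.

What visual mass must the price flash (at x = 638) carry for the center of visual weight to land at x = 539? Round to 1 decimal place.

Fixed elements: Σw = 7 + 3 + 3 + 4 = 17, Σw·x = 7·497 + 3·281 + 3·393 + 4·431 = 7225.
Set Σw·x/Σw = 539: (7225 + 638w) = 539·(17 + w).
Rearranging, w·(638 − 539) = 539·17 − 7225 = 1938, so w ≈ 1938/99 = 19.58.

w ≈ 19.6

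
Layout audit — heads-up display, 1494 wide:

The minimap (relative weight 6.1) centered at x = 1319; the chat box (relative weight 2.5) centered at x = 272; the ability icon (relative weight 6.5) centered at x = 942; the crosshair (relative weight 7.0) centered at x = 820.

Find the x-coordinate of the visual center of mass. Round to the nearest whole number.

Total weight = 6.1 + 2.5 + 6.5 + 7.0 = 22.1.
x: (6.1·1319 + 2.5·272 + 6.5·942 + 7.0·820) / 22.1 = 20588.9 / 22.1 ≈ 931.62

x ≈ 932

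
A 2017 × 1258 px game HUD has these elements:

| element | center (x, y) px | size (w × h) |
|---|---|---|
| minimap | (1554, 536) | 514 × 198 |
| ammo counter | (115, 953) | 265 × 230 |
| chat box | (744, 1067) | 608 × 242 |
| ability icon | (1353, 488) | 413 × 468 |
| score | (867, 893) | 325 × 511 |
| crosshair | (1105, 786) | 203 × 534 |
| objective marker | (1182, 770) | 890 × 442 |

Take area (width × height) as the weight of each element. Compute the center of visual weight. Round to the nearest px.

Taking area as weight: minimap 514·198 = 101772, ammo counter 265·230 = 60950, chat box 608·242 = 147136, ability icon 413·468 = 193284, score 325·511 = 166075, crosshair 203·534 = 108402, objective marker 890·442 = 393380. Sum 1170999.
x: moment 1264891769 / weight 1170999 ≈ 1080.18
Σw·y = 900363393; ȳ = 900363393/1170999 ≈ 768.88.

(1080, 769)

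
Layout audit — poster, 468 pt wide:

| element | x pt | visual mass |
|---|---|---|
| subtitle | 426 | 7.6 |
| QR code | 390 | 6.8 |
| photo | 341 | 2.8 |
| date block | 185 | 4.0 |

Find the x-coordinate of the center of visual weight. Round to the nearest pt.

Total weight = 7.6 + 6.8 + 2.8 + 4.0 = 21.2.
x-moment: 7.6·426 + 6.8·390 + 2.8·341 + 4.0·185 = 7584.4; centroid 7584.4/21.2 ≈ 357.75.

x ≈ 358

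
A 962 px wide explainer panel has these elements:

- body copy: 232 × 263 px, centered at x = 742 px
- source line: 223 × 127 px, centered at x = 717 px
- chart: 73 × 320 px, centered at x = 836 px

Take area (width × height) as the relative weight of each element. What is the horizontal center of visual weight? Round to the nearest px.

Taking area as weight: body copy 232·263 = 61016, source line 223·127 = 28321, chart 73·320 = 23360. Sum 112697.
Σw·x = 61016·742 + 28321·717 + 23360·836 = 85108989, so x̄ = 85108989/112697 ≈ 755.20.

x ≈ 755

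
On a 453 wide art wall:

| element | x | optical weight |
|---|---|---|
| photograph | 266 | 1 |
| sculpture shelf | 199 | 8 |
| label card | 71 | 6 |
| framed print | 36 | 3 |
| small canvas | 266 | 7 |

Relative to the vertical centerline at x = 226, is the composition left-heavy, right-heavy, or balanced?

left-heavy

Weights sum to 1 + 8 + 6 + 3 + 7 = 25.
x-moment: 1·266 + 8·199 + 6·71 + 3·36 + 7·266 = 4254; centroid 4254/25 ≈ 170.16.
170.2 lies left of the midline 226, so the layout is left-heavy.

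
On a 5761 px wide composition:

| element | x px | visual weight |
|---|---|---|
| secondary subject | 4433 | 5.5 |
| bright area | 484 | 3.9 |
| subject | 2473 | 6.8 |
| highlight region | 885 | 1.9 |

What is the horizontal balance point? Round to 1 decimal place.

Weights sum to 5.5 + 3.9 + 6.8 + 1.9 = 18.1.
x-moment: 5.5·4433 + 3.9·484 + 6.8·2473 + 1.9·885 = 44767.0; centroid 44767.0/18.1 ≈ 2473.31.

x ≈ 2473.3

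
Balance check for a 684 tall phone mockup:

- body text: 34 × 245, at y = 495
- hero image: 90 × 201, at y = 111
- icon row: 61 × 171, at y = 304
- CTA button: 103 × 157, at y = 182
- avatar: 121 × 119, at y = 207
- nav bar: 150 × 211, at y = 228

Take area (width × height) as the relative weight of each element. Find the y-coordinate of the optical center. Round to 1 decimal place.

y ≈ 226.5

Taking area as weight: body text 34·245 = 8330, hero image 90·201 = 18090, icon row 61·171 = 10431, CTA button 103·157 = 16171, avatar 121·119 = 14399, nav bar 150·211 = 31650. Sum 99071.
y: (8330·495 + 18090·111 + 10431·304 + 16171·182 + 14399·207 + 31650·228) / 99071 = 22442279 / 99071 ≈ 226.53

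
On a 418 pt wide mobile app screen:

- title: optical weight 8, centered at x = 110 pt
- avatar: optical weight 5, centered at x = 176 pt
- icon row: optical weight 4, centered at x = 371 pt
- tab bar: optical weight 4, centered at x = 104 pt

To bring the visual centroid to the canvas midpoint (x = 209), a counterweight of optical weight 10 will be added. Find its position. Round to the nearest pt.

x ≈ 282

New total weight: (8 + 5 + 4 + 4) + 10 = 31.
Along x: (3660 + 10·x) / 31 = 209 (existing moment 8·110 + 5·176 + 4·371 + 4·104 = 3660) ⇒ x = (6479 − 3660) / 10 ≈ 281.90.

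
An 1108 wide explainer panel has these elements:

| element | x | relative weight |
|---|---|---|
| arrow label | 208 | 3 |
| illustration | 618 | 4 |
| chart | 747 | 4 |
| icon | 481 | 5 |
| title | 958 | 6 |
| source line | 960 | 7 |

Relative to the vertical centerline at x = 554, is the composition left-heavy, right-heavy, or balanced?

Total weight = 3 + 4 + 4 + 5 + 6 + 7 = 29.
x: moment 20957 / weight 29 ≈ 722.66
Since 722.7 is right of 554, the composition reads right-heavy.

right-heavy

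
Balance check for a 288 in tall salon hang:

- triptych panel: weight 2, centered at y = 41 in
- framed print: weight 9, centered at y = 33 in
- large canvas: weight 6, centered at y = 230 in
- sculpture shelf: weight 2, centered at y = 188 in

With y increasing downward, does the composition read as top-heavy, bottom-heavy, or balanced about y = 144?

Total weight = 2 + 9 + 6 + 2 = 19.
y: (2·41 + 9·33 + 6·230 + 2·188) / 19 = 2135 / 19 ≈ 112.37
112.4 lies above (smaller y than) the midline 144, so the layout is top-heavy.

top-heavy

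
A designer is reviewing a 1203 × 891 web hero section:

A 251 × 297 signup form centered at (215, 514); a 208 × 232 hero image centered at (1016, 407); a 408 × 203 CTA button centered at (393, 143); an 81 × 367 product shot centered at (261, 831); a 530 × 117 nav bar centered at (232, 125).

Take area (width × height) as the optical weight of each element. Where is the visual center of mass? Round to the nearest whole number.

(403, 344)

Areas: signup form 251·297 = 74547, hero image 208·232 = 48256, CTA button 408·203 = 82824, product shot 81·367 = 29727, nav bar 530·117 = 62010. Total weight = 297364.
x-moment: 74547·215 + 48256·1016 + 82824·393 + 29727·261 + 62010·232 = 119750600; centroid 119750600/297364 ≈ 402.71.
y-moment: 74547·514 + 48256·407 + 82824·143 + 29727·831 + 62010·125 = 102255569; centroid 102255569/297364 ≈ 343.87.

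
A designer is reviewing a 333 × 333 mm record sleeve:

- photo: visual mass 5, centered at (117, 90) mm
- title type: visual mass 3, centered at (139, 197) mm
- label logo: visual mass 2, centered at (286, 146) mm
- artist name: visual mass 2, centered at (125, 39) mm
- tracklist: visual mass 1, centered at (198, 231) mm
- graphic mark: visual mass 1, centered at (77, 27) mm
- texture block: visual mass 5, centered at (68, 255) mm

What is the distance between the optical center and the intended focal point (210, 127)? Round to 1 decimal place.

≈ 86.3 mm

Weights sum to 5 + 3 + 2 + 2 + 1 + 1 + 5 = 19.
x-moment: 5·117 + 3·139 + 2·286 + 2·125 + 1·198 + 1·77 + 5·68 = 2439; centroid 2439/19 ≈ 128.37.
y-moment: 5·90 + 3·197 + 2·146 + 2·39 + 1·231 + 1·27 + 5·255 = 2944; centroid 2944/19 ≈ 154.95.
From (210, 127): dx = -81.63, dy = 27.95, so the distance is √(dx²+dy²) ≈ 86.28.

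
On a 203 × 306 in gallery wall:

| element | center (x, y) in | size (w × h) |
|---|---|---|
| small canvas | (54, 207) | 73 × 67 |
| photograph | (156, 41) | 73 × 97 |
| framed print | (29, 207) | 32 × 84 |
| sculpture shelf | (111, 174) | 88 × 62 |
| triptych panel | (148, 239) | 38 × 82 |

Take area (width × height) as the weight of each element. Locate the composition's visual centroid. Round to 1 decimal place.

Taking area as weight: small canvas 73·67 = 4891, photograph 73·97 = 7081, framed print 32·84 = 2688, sculpture shelf 88·62 = 5456, triptych panel 38·82 = 3116. Sum 23232.
Σw·x = 4891·54 + 7081·156 + 2688·29 + 5456·111 + 3116·148 = 2513486, so x̄ = 2513486/23232 ≈ 108.19.
Σw·y = 4891·207 + 7081·41 + 2688·207 + 5456·174 + 3116·239 = 3553242, so ȳ = 3553242/23232 ≈ 152.95.

(108.2, 152.9)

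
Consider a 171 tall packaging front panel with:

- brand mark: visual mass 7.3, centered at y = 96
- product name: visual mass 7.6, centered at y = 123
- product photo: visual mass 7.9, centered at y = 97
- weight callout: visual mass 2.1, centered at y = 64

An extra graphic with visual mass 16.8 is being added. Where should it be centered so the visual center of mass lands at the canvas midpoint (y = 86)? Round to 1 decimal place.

y ≈ 62.5

With the extra graphic, Σw becomes 7.3 + 7.6 + 7.9 + 2.1 + 16.8 = 41.7.
Along y: (2536.3 + 16.8·y) / 41.7 = 86 (existing moment 7.3·96 + 7.6·123 + 7.9·97 + 2.1·64 = 2536.3) ⇒ y = (3586.2 − 2536.3) / 16.8 ≈ 62.49.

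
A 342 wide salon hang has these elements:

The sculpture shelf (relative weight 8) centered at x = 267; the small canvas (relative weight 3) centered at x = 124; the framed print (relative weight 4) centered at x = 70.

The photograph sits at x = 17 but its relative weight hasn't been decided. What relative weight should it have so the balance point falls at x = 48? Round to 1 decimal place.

Existing Σw = 15 (8 + 3 + 4); existing moment 8·267 + 3·124 + 4·70 = 2788.
Set Σw·x/Σw = 48: (2788 + 17w) = 48·(15 + w).
Solving: w = (48·15 − 2788) / (17 − 48) = -2068 / -31 ≈ 66.71.

w ≈ 66.7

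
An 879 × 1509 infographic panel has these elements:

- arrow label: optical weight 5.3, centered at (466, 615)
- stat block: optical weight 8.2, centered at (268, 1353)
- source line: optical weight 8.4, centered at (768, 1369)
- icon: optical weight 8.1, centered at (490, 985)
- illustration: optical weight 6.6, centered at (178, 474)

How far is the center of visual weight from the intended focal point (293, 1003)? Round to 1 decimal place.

Σw = 5.3 + 8.2 + 8.4 + 8.1 + 6.6 = 36.6.
Σw·x = 5.3·466 + 8.2·268 + 8.4·768 + 8.1·490 + 6.6·178 = 16262.4, so x̄ = 16262.4/36.6 ≈ 444.33.
Σw·y = 5.3·615 + 8.2·1353 + 8.4·1369 + 8.1·985 + 6.6·474 = 36960.6, so ȳ = 36960.6/36.6 ≈ 1009.85.
Relative to (293, 1003): Δ = (151.33, 6.85); |Δ| = √(151.33² + 6.85²) ≈ 151.48.

≈ 151.5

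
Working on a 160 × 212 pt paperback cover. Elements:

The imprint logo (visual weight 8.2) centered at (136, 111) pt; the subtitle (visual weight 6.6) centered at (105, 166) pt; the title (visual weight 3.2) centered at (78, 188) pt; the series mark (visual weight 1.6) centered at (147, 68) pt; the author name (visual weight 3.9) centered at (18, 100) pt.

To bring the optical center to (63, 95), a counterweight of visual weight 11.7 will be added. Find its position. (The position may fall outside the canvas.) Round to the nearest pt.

(-12, 20)

New total weight: (8.2 + 6.6 + 3.2 + 1.6 + 3.9) + 11.7 = 35.2.
Along x: (2363.2 + 11.7·x) / 35.2 = 63 (existing moment 8.2·136 + 6.6·105 + 3.2·78 + 1.6·147 + 3.9·18 = 2363.2) ⇒ x = (2217.6 − 2363.2) / 11.7 ≈ -12.44.
Along y: (3106.2 + 11.7·y) / 35.2 = 95 (existing moment 8.2·111 + 6.6·166 + 3.2·188 + 1.6·68 + 3.9·100 = 3106.2) ⇒ y = (3344.0 − 3106.2) / 11.7 ≈ 20.32.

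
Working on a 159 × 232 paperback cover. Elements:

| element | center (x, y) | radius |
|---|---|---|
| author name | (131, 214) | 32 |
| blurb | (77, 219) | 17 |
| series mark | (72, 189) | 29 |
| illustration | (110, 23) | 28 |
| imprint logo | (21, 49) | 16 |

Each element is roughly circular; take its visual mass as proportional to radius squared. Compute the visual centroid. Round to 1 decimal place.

r² weights: author name 32² = 1024, blurb 17² = 289, series mark 29² = 841, illustration 28² = 784, imprint logo 16² = 256. Total = 3194.
x-moment: 1024·131 + 289·77 + 841·72 + 784·110 + 256·21 = 308565; centroid 308565/3194 ≈ 96.61.
y-moment: 1024·214 + 289·219 + 841·189 + 784·23 + 256·49 = 471952; centroid 471952/3194 ≈ 147.76.

(96.6, 147.8)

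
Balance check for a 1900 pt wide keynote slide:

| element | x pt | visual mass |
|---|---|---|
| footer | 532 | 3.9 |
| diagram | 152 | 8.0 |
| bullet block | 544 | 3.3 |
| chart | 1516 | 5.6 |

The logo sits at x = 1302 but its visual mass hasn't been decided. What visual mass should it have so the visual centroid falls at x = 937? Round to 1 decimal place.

w ≈ 16.2

Existing Σw = 20.8 (3.9 + 8.0 + 3.3 + 5.6); existing moment 3.9·532 + 8.0·152 + 3.3·544 + 5.6·1516 = 13575.6.
Balance at x = 937 requires (13575.6 + w·1302) / (20.8 + w) = 937.
Solving: w = (937·20.8 − 13575.6) / (1302 − 937) = 5914.0 / 365 ≈ 16.20.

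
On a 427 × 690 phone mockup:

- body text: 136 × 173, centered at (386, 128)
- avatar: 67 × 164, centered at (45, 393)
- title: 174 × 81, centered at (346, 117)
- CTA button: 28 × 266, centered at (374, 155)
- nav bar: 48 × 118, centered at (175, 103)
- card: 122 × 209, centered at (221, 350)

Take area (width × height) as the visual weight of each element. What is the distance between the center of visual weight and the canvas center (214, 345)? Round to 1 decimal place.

Areas: body text 136·173 = 23528, avatar 67·164 = 10988, title 174·81 = 14094, CTA button 28·266 = 7448, nav bar 48·118 = 5664, card 122·209 = 25498. Total weight = 87220.
Σw·x = 23528·386 + 10988·45 + 14094·346 + 7448·374 + 5664·175 + 25498·221 = 23864602, so x̄ = 23864602/87220 ≈ 273.61.
Σw·y = 23528·128 + 10988·393 + 14094·117 + 7448·155 + 5664·103 + 25498·350 = 19640998, so ȳ = 19640998/87220 ≈ 225.19.
Offset from (214, 345): Δx ≈ 59.61, Δy ≈ -119.81; distance = √(Δx² + Δy²) ≈ 133.82.

≈ 133.8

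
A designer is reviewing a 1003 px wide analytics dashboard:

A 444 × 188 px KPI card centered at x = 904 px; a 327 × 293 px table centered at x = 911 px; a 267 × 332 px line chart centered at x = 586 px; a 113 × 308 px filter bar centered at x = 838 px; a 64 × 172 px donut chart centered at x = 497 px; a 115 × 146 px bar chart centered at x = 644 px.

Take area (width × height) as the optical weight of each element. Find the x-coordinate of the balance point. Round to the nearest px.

x ≈ 787

Taking area as weight: KPI card 444·188 = 83472, table 327·293 = 95811, line chart 267·332 = 88644, filter bar 113·308 = 34804, donut chart 64·172 = 11008, bar chart 115·146 = 16790. Sum 330529.
x: (83472·904 + 95811·911 + 88644·586 + 34804·838 + 11008·497 + 16790·644) / 330529 = 260137381 / 330529 ≈ 787.03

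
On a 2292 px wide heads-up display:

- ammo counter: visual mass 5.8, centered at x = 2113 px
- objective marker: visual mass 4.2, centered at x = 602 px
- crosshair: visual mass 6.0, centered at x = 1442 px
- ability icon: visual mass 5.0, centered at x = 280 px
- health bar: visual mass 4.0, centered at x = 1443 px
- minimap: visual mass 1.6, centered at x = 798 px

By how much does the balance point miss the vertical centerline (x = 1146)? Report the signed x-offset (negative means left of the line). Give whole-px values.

≈ 53 px

Σw = 5.8 + 4.2 + 6.0 + 5.0 + 4.0 + 1.6 = 26.6.
x-moment: 5.8·2113 + 4.2·602 + 6.0·1442 + 5.0·280 + 4.0·1443 + 1.6·798 = 31884.6; centroid 31884.6/26.6 ≈ 1198.67.
Difference: 1198.67 − 1146 ≈ 52.67.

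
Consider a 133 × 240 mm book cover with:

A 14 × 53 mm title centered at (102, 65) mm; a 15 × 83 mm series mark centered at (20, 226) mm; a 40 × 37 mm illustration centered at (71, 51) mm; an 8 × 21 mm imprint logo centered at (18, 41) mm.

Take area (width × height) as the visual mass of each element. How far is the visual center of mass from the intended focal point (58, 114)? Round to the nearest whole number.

Areas: title 14·53 = 742, series mark 15·83 = 1245, illustration 40·37 = 1480, imprint logo 8·21 = 168. Total weight = 3635.
Σw·x = 742·102 + 1245·20 + 1480·71 + 168·18 = 208688, so x̄ = 208688/3635 ≈ 57.41.
Σw·y = 742·65 + 1245·226 + 1480·51 + 168·41 = 411968, so ȳ = 411968/3635 ≈ 113.33.
Offset from (58, 114): Δx ≈ -0.59, Δy ≈ -0.67; distance = √(Δx² + Δy²) ≈ 0.89.

≈ 1 mm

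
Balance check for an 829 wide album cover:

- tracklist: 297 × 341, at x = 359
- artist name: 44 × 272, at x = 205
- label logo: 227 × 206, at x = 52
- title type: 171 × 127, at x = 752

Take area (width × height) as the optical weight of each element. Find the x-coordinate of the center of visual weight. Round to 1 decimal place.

Areas: tracklist 297·341 = 101277, artist name 44·272 = 11968, label logo 227·206 = 46762, title type 171·127 = 21717. Total weight = 181724.
x: (101277·359 + 11968·205 + 46762·52 + 21717·752) / 181724 = 57574691 / 181724 ≈ 316.82

x ≈ 316.8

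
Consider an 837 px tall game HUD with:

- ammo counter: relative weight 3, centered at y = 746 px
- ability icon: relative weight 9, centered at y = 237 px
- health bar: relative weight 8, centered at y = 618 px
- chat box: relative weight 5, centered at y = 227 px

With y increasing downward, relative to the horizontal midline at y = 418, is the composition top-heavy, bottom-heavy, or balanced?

Weights sum to 3 + 9 + 8 + 5 = 25.
y-moment: 3·746 + 9·237 + 8·618 + 5·227 = 10450; centroid 10450/25 ≈ 418.00.
That equals the midline 418 — balanced.

balanced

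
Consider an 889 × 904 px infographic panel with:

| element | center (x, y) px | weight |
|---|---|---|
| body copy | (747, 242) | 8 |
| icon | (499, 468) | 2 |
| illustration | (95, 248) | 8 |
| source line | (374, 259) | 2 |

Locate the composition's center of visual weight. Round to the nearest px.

Total weight = 8 + 2 + 8 + 2 = 20.
Σw·x = 8·747 + 2·499 + 8·95 + 2·374 = 8482, so x̄ = 8482/20 ≈ 424.10.
Σw·y = 8·242 + 2·468 + 8·248 + 2·259 = 5374, so ȳ = 5374/20 ≈ 268.70.

(424, 269)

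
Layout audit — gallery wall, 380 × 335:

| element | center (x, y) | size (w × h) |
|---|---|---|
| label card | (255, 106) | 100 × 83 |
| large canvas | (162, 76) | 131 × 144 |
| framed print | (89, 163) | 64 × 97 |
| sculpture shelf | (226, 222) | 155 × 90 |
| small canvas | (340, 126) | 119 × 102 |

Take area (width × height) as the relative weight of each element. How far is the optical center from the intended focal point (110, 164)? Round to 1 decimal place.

Areas → weights: label card 100·83 = 8300, large canvas 131·144 = 18864, framed print 64·97 = 6208, sculpture shelf 155·90 = 13950, small canvas 119·102 = 12138; Σw = 59460.
x-moment: 8300·255 + 18864·162 + 6208·89 + 13950·226 + 12138·340 = 13004600; centroid 13004600/59460 ≈ 218.71.
y-moment: 8300·106 + 18864·76 + 6208·163 + 13950·222 + 12138·126 = 7951656; centroid 7951656/59460 ≈ 133.73.
Offset from (110, 164): Δx ≈ 108.71, Δy ≈ -30.27; distance = √(Δx² + Δy²) ≈ 112.85.

≈ 112.8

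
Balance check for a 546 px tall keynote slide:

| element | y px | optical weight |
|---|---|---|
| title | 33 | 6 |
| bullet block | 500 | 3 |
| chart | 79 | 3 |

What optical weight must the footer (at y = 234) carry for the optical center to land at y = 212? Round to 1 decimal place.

Fixed elements: Σw = 6 + 3 + 3 = 12, Σw·y = 6·33 + 3·500 + 3·79 = 1935.
Balance at y = 212 requires (1935 + w·234) / (12 + w) = 212.
Solving: w = (212·12 − 1935) / (234 − 212) = 609 / 22 ≈ 27.68.

w ≈ 27.7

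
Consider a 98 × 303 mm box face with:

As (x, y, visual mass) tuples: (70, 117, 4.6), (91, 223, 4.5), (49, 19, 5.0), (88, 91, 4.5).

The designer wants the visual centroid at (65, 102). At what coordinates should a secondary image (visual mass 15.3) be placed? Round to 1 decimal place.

(54.3, 92.3)

After adding the secondary image, total weight = 4.6 + 4.5 + 5.0 + 4.5 + 15.3 = 33.9.
Along x: (1372.5 + 15.3·x) / 33.9 = 65 (existing moment 4.6·70 + 4.5·91 + 5.0·49 + 4.5·88 = 1372.5) ⇒ x = (2203.5 − 1372.5) / 15.3 ≈ 54.31.
Along y: (2046.2 + 15.3·y) / 33.9 = 102 (existing moment 4.6·117 + 4.5·223 + 5.0·19 + 4.5·91 = 2046.2) ⇒ y = (3457.8 − 2046.2) / 15.3 ≈ 92.26.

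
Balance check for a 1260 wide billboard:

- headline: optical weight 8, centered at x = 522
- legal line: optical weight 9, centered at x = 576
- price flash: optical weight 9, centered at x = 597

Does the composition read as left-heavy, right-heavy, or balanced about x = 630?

left-heavy

Weights sum to 8 + 9 + 9 = 26.
x-moment: 8·522 + 9·576 + 9·597 = 14733; centroid 14733/26 ≈ 566.65.
Since 566.7 is left of 630, the composition reads left-heavy.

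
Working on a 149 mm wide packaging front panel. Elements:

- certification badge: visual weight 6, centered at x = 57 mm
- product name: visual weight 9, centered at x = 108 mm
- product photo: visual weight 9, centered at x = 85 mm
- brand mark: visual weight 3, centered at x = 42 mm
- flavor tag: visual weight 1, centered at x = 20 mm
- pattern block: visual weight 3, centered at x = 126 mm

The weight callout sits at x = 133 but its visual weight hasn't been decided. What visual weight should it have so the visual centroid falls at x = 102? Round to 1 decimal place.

w ≈ 18.0

Existing Σw = 31 (6 + 9 + 9 + 3 + 1 + 3); existing moment 6·57 + 9·108 + 9·85 + 3·42 + 1·20 + 3·126 = 2603.
Set Σw·x/Σw = 102: (2603 + 133w) = 102·(31 + w).
Solving: w = (102·31 − 2603) / (133 − 102) = 559 / 31 ≈ 18.03.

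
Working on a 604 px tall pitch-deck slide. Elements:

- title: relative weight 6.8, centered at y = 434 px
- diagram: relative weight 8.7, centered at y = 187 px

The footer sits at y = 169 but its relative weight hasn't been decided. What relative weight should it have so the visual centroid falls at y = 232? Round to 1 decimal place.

w ≈ 15.6

Existing Σw = 15.5 (6.8 + 8.7); existing moment 6.8·434 + 8.7·187 = 4578.1.
For the centroid to hit 232: (4578.1 + w·169) / (15.5 + w) = 232.
So w = (232·15.5 − 4578.1)/(169 − 232) = -982.1/-63 ≈ 15.59.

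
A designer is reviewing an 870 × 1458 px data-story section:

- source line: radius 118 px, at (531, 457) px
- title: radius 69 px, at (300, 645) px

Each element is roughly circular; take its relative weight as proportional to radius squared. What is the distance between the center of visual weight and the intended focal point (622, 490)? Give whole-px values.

≈ 151 px

r² weights: source line 118² = 13924, title 69² = 4761. Total = 18685.
x: (13924·531 + 4761·300) / 18685 = 8821944 / 18685 ≈ 472.14
y: (13924·457 + 4761·645) / 18685 = 9434113 / 18685 ≈ 504.90
From (622, 490): dx = -149.86, dy = 14.90, so the distance is √(dx²+dy²) ≈ 150.60.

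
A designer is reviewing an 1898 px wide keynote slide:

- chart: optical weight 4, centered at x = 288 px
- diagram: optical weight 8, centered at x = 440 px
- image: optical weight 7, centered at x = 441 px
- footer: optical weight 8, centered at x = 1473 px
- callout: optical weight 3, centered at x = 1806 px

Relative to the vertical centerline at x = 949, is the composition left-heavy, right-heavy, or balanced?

Weights sum to 4 + 8 + 7 + 8 + 3 = 30.
x: (4·288 + 8·440 + 7·441 + 8·1473 + 3·1806) / 30 = 24961 / 30 ≈ 832.03
Since 832.0 is left of 949, the composition reads left-heavy.

left-heavy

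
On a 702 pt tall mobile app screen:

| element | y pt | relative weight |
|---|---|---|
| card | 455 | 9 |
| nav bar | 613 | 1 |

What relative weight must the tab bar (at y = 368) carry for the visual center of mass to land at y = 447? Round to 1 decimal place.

Fixed elements: Σw = 9 + 1 = 10, Σw·y = 9·455 + 1·613 = 4708.
Set Σw·y/Σw = 447: (4708 + 368w) = 447·(10 + w).
So w = (447·10 − 4708)/(368 − 447) = -238/-79 ≈ 3.01.

w ≈ 3.0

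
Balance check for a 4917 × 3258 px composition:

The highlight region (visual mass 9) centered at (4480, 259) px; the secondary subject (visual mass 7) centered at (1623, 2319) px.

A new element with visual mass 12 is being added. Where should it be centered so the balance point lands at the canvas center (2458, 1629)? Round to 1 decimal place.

With the new element, Σw becomes 9 + 7 + 12 = 28.
x: target moment 28×2458 = 68824; current 9·4480 + 7·1623 = 51681; the new element supplies 17143, so x = 17143/12 ≈ 1428.58.
y: target moment 28×1629 = 45612; current 9·259 + 7·2319 = 18564; the new element supplies 27048, so y = 27048/12 ≈ 2254.00.

(1428.6, 2254.0)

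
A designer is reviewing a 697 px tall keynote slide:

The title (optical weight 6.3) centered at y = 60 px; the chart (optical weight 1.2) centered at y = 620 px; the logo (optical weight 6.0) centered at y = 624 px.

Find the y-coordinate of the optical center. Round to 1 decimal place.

y ≈ 360.4

Σw = 6.3 + 1.2 + 6.0 = 13.5.
y-moment: 6.3·60 + 1.2·620 + 6.0·624 = 4866.0; centroid 4866.0/13.5 ≈ 360.44.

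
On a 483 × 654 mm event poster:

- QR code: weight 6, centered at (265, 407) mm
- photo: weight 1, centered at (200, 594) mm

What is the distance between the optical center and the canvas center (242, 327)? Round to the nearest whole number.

Weights sum to 6 + 1 = 7.
Σw·x = 6·265 + 1·200 = 1790, so x̄ = 1790/7 ≈ 255.71.
Σw·y = 6·407 + 1·594 = 3036, so ȳ = 3036/7 ≈ 433.71.
From (242, 327): dx = 13.71, dy = 106.71, so the distance is √(dx²+dy²) ≈ 107.59.

≈ 108 mm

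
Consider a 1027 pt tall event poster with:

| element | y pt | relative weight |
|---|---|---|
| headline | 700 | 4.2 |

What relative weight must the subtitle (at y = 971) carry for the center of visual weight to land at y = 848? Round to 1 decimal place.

The single fixed element contributes weight 4.2, moment 4.2·700 = 2940.0.
Set Σw·y/Σw = 848: (2940.0 + 971w) = 848·(4.2 + w).
Solving: w = (848·4.2 − 2940.0) / (971 − 848) = 621.6 / 123 ≈ 5.05.

w ≈ 5.1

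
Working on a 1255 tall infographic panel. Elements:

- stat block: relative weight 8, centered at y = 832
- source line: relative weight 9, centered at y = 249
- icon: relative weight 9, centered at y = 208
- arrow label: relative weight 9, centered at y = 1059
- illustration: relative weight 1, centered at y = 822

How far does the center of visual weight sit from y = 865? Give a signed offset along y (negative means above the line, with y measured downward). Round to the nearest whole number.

≈ -278

Σw = 8 + 9 + 9 + 9 + 1 = 36.
Σw·y = 8·832 + 9·249 + 9·208 + 9·1059 + 1·822 = 21122, so ȳ = 21122/36 ≈ 586.72.
Against y = 865, that's 586.72 − 865 = -278.28.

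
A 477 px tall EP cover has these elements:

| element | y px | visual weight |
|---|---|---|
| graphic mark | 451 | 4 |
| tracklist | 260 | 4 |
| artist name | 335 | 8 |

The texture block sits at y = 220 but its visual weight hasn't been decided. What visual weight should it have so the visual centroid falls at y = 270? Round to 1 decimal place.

Fixed elements: Σw = 4 + 4 + 8 = 16, Σw·y = 4·451 + 4·260 + 8·335 = 5524.
For the centroid to hit 270: (5524 + w·220) / (16 + w) = 270.
Rearranging, w·(220 − 270) = 270·16 − 5524 = -1204, so w ≈ -1204/-50 = 24.08.

w ≈ 24.1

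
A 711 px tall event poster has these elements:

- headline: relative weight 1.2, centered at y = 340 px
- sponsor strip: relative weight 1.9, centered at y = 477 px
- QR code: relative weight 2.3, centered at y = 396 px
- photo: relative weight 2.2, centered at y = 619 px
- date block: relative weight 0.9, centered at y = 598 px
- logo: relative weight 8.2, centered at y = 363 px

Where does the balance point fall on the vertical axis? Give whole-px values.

Total weight = 1.2 + 1.9 + 2.3 + 2.2 + 0.9 + 8.2 = 16.7.
y-moment: 1.2·340 + 1.9·477 + 2.3·396 + 2.2·619 + 0.9·598 + 8.2·363 = 7101.7; centroid 7101.7/16.7 ≈ 425.25.

y ≈ 425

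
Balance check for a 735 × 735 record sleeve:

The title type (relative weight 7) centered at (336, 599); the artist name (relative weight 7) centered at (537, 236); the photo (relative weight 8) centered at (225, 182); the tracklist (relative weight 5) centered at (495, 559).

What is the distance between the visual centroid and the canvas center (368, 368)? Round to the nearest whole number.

Weights sum to 7 + 7 + 8 + 5 = 27.
x: (7·336 + 7·537 + 8·225 + 5·495) / 27 = 10386 / 27 ≈ 384.67
y: (7·599 + 7·236 + 8·182 + 5·559) / 27 = 10096 / 27 ≈ 373.93
Relative to (368, 368): Δ = (16.67, 5.93); |Δ| = √(16.67² + 5.93²) ≈ 17.69.

≈ 18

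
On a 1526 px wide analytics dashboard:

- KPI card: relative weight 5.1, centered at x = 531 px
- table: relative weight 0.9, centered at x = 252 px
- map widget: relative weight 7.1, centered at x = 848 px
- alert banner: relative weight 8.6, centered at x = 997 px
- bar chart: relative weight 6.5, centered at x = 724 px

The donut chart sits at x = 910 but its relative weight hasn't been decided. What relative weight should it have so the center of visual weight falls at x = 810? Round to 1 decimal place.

Fixed elements: Σw = 5.1 + 0.9 + 7.1 + 8.6 + 6.5 = 28.2, Σw·x = 5.1·531 + 0.9·252 + 7.1·848 + 8.6·997 + 6.5·724 = 22235.9.
Balance at x = 810 requires (22235.9 + w·910) / (28.2 + w) = 810.
Rearranging, w·(910 − 810) = 810·28.2 − 22235.9 = 606.1, so w ≈ 606.1/100 = 6.06.

w ≈ 6.1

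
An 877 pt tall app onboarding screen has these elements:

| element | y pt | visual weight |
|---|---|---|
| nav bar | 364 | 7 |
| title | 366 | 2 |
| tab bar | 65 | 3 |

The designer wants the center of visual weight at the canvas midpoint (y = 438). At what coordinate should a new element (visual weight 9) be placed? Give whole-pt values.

With the new element, Σw becomes 7 + 2 + 3 + 9 = 21.
Along y: (3475 + 9·y) / 21 = 438 (existing moment 7·364 + 2·366 + 3·65 = 3475) ⇒ y = (9198 − 3475) / 9 ≈ 635.89.

y ≈ 636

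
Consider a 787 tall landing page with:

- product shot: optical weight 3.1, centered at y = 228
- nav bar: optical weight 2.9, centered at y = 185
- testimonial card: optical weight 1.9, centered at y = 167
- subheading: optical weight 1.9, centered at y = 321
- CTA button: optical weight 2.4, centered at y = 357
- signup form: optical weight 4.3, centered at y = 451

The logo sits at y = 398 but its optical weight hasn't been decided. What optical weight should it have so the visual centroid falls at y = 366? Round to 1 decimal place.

w ≈ 33.5

Fixed elements: Σw = 3.1 + 2.9 + 1.9 + 1.9 + 2.4 + 4.3 = 16.5, Σw·y = 3.1·228 + 2.9·185 + 1.9·167 + 1.9·321 + 2.4·357 + 4.3·451 = 4966.6.
Set Σw·y/Σw = 366: (4966.6 + 398w) = 366·(16.5 + w).
Rearranging, w·(398 − 366) = 366·16.5 − 4966.6 = 1072.4, so w ≈ 1072.4/32 = 33.51.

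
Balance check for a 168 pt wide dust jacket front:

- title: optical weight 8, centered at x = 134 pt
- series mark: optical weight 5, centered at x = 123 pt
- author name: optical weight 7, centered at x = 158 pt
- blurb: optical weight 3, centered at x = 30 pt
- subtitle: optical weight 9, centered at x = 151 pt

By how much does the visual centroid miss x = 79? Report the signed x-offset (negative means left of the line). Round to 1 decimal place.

Total weight = 8 + 5 + 7 + 3 + 9 = 32.
Σw·x = 8·134 + 5·123 + 7·158 + 3·30 + 9·151 = 4242, so x̄ = 4242/32 ≈ 132.56.
Difference: 132.56 − 79 ≈ 53.56.

≈ 53.6 pt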